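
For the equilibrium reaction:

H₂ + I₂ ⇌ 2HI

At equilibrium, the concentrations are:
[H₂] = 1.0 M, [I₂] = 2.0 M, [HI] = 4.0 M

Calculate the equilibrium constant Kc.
K_c = 8.0000

Kc = ([HI]^2) / ([H₂] × [I₂])
   = ((4.0)^2) / ((1.0)·(2.0))
   = 16 / 2 = 8.0000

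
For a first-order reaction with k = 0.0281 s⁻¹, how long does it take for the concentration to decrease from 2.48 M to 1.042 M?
30.86 s

From ln[A] = ln[A]₀ - k·t: t = ln([A]₀/[A])/k = ln(2.48/1.042)/0.0281 = ln(2.3800)/0.0281 = 0.8671/0.0281 = 30.86 s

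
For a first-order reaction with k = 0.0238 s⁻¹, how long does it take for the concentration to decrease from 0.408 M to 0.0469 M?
90.89 s

From ln[A] = ln[A]₀ - k·t: t = ln([A]₀/[A])/k = ln(0.408/0.0469)/0.0238 = ln(8.6994)/0.0238 = 2.1632/0.0238 = 90.89 s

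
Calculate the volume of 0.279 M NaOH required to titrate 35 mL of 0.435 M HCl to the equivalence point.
V_{base} = 54.6 mL

At equivalence: moles acid = moles base.
moles HCl = 0.435 M × 0.035 L = 0.015225 mol
V_NaOH = 0.015225 mol ÷ 0.279 M = 0.05457 L = 54.6 mL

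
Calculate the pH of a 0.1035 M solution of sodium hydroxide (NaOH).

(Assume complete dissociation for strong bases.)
pH = 13.01

[OH⁻] = 0.1035 M for strong base. pOH = -log[OH⁻] = 0.99, pH = 14 - pOH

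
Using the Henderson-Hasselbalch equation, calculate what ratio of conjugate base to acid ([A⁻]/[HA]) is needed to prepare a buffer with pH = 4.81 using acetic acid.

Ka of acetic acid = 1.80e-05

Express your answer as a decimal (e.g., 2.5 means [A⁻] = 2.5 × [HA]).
[A⁻]/[HA] = 1.162

pKa = −log(1.80e-05) = 4.7447. pH = pKa + log([A⁻]/[HA]). 4.81 = 4.7447 + log(ratio). log(ratio) = 4.81 − 4.7447 = 0.0653. ratio = 10^(0.0653) = 1.162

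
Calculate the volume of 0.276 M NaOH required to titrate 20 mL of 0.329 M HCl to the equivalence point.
V_{base} = 23.8 mL

At equivalence: moles acid = moles base.
moles HCl = 0.329 M × 0.02 L = 0.00658 mol
V_NaOH = 0.00658 mol ÷ 0.276 M = 0.02384 L = 23.8 mL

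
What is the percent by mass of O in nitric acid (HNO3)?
Mass of O in formula = 16.0 × 3 = 48 g/mol
Molar mass = 63.02 g/mol
% O = (48/63.02) × 100% = 76.17%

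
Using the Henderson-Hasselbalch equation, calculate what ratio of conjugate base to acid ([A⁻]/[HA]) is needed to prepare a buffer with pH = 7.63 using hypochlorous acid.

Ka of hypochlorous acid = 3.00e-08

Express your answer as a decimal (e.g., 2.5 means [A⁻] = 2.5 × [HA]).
[A⁻]/[HA] = 1.280

pKa = −log(3.00e-08) = 7.5229. pH = pKa + log([A⁻]/[HA]). 7.63 = 7.5229 + log(ratio). log(ratio) = 7.63 − 7.5229 = 0.1071. ratio = 10^(0.1071) = 1.280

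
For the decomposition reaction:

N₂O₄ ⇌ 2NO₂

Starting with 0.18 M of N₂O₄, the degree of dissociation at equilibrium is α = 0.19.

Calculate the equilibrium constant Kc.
K_c = 0.0321

x = α·[A]₀ = 0.19 × 0.18 = 0.0342 M dissociated.
At eq: [N₂O₄] = 0.18 − 0.0342 = 0.1458 M; [NO₂] = 2x = 0.0684 M.
Kc = [NO₂]²/[N₂O₄] = (0.0684)²/0.1458 = 0.03209.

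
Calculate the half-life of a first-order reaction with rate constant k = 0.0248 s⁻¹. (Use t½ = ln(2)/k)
27.95 s

t½ = ln(2)/k = 0.6931/0.0248 = 27.95 s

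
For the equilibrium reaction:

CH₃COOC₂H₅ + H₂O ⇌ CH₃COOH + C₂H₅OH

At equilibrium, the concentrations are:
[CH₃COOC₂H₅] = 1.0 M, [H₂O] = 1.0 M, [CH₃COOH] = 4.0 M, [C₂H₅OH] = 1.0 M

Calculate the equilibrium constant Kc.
K_c = 4.0000

Kc = ([CH₃COOH] × [C₂H₅OH]) / ([CH₃COOC₂H₅] × [H₂O])
   = ((4.0)·(1.0)) / ((1.0)·(1.0))
   = 4 / 1 = 4.0000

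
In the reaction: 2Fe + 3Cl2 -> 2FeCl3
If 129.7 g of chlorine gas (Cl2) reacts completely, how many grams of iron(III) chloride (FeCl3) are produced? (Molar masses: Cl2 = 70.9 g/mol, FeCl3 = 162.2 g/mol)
Moles of Cl2 = 129.7 g ÷ 70.9 g/mol = 1.82934 mol
Mole ratio: 2 mol FeCl3 / 3 mol Cl2
Moles of FeCl3 = 1.82934 × (2/3) = 1.21956 mol
Mass of FeCl3 = 1.21956 mol × 162.2 g/mol = 197.8 g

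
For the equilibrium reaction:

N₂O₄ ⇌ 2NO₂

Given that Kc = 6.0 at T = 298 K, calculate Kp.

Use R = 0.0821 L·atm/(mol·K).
K_p = 146.7948

Δn = (moles gaseous products) − (moles gaseous reactants) = 1
T = 298 K; RT = 0.0821 × 298 = 24.4658
Kp = Kc·(RT)^Δn = 6.0 × (24.4658)^1 = 6.0 × 24.4658 = 146.7948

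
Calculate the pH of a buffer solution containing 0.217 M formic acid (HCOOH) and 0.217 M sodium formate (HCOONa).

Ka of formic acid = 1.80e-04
pH = 3.74

pKa = -log(1.80e-04) = 3.74. pH = pKa + log([A⁻]/[HA]) = 3.74 + log(0.217/0.217)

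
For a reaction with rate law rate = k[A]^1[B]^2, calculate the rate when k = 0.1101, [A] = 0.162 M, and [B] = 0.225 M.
0.000903 M/s

rate = k·[A]^1·[B]^2 = 0.1101·(0.162)^1·(0.225)^2 = 0.1101·0.162·0.050625 = 0.000903 M/s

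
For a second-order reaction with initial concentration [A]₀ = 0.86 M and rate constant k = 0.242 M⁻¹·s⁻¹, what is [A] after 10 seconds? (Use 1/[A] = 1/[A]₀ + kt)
0.2791 M

1/[A] = 1/[A]₀ + k·t = 1/0.86 + (0.242)·(10) = 1.1628 + 2.4200 = 3.5828
[A] = 1/3.5828 = 0.2791 M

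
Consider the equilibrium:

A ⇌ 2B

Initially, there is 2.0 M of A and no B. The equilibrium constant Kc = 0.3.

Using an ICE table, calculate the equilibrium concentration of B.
[B] = 0.703 M

ICE: [A] = 2.0 − x, [B] = 2x.
Kc = (2x)²/(2.0 − x) = 0.3 ⇒ 4x² + 0.3x − 0.6 = 0.
x = (−0.3 + √(0.3² + 4·4·0.6))/(2·4) = (−0.3 + √9.69)/8 = 0.35161.
[B] = 2x = 0.703 M.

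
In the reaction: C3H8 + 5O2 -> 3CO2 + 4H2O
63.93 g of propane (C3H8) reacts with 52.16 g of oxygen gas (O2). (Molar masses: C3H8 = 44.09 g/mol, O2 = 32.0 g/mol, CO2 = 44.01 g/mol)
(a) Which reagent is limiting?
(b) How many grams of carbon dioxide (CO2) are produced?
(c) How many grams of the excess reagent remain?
(a) O2, (b) 43.04 g, (c) 49.56 g

Moles of C3H8 = 63.93 g ÷ 44.09 g/mol = 1.44999 mol
Moles of O2 = 52.16 g ÷ 32.0 g/mol = 1.63 mol
Moles ÷ coefficient: C3H8: 1.44999/1 = 1.45, O2: 1.63/5 = 0.326
(a) O2 has the smaller value, so O2 is the limiting reagent.
(b) Moles of CO2 = 1.63 mol O2 × (3/5) = 0.978 mol; mass = 0.978 mol × 44.01 g/mol = 43.04 g
(c) C3H8 consumed = 1.63 × (1/5) = 0.326 mol; remaining = 1.44999 − 0.326 = 1.12399 mol; mass = 1.12399 mol × 44.09 g/mol = 49.56 g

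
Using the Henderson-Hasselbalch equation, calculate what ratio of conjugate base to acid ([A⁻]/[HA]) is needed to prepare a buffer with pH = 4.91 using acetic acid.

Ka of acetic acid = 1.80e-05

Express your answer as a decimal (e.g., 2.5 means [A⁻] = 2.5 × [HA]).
[A⁻]/[HA] = 1.463

pKa = −log(1.80e-05) = 4.7447. pH = pKa + log([A⁻]/[HA]). 4.91 = 4.7447 + log(ratio). log(ratio) = 4.91 − 4.7447 = 0.1653. ratio = 10^(0.1653) = 1.463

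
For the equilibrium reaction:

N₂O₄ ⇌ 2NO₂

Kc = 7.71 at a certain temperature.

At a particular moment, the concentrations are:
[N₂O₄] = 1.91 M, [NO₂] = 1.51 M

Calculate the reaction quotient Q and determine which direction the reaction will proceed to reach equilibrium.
Q = 1.194, Q < K, reaction proceeds forward (toward products)

Q = ([NO₂]^2) / ([N₂O₄])
  = ((1.51)^2) / ((1.91)) = 2.2801/1.91 = 1.194
Since Q = 1.194 < Kc = 7.71, the reaction proceeds forward (toward products) to reach equilibrium.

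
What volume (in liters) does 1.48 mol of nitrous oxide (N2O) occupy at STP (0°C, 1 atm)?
At STP, 1 mol of gas occupies 22.4 L
Volume = 1.48 mol × 22.4 L/mol = 33.15 L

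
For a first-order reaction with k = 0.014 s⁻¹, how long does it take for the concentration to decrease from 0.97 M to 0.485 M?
49.51 s

From ln[A] = ln[A]₀ - k·t: t = ln([A]₀/[A])/k = ln(0.97/0.485)/0.014 = ln(2.0000)/0.014 = 0.6931/0.014 = 49.51 s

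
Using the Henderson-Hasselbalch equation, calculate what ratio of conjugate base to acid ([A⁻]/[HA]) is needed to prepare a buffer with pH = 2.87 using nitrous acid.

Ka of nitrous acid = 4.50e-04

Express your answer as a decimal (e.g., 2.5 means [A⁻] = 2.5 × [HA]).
[A⁻]/[HA] = 0.334

pKa = −log(4.50e-04) = 3.3468. pH = pKa + log([A⁻]/[HA]). 2.87 = 3.3468 + log(ratio). log(ratio) = 2.87 − 3.3468 = -0.4768. ratio = 10^(-0.4768) = 0.334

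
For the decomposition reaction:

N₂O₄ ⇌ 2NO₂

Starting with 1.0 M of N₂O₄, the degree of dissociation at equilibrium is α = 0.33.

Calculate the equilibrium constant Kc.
K_c = 0.6501

x = α·[A]₀ = 0.33 × 1.0 = 0.33 M dissociated.
At eq: [N₂O₄] = 1.0 − 0.33 = 0.67 M; [NO₂] = 2x = 0.66 M.
Kc = [NO₂]²/[N₂O₄] = (0.66)²/0.67 = 0.6501.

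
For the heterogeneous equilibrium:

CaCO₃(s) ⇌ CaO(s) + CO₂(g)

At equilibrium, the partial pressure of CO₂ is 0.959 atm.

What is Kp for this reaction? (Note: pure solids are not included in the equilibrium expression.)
K_p = 0.959

Solids (CaCO₃, CaO) have activity 1 and are excluded.
Kp = P(CO₂) = 0.959.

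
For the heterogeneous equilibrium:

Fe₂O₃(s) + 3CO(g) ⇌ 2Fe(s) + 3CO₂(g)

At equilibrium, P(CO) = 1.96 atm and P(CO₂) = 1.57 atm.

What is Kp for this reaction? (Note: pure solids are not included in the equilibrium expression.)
K_p = 0.514

Solids (Fe₂O₃, Fe) are excluded.
Kp = P(CO₂)³/P(CO)³ = (1.57)³/(1.96)³ = 3.87/7.53 = 0.514.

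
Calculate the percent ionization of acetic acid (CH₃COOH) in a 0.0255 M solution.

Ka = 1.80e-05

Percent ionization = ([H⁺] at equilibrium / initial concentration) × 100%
Percent ionization = 2.62%

Let x = [H⁺]. Ka = x²/(C - x) ⇒ x² + (1.80e-05)x - (1.80e-05)(0.0255) = 0. x = 6.6856e-04. Percent = (6.6856e-04/0.0255) × 100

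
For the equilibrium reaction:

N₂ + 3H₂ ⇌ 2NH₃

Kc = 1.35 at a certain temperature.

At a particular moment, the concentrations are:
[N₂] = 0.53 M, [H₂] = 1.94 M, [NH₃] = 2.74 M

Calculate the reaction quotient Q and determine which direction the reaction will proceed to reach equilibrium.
Q = 1.940, Q > K, reaction proceeds reverse (toward reactants)

Q = ([NH₃]^2) / ([N₂] × [H₂]^3)
  = ((2.74)^2) / ((0.53)·(1.94)^3) = 7.5076/3.8697 = 1.94
Since Q = 1.94 > Kc = 1.35, the reaction proceeds reverse (toward reactants) to reach equilibrium.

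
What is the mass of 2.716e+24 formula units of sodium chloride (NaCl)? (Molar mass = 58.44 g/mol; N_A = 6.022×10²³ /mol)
Moles = 2.716e+24 ÷ 6.022×10²³ = 4.51013 mol
Mass = 4.51013 mol × 58.44 g/mol = 263.6 g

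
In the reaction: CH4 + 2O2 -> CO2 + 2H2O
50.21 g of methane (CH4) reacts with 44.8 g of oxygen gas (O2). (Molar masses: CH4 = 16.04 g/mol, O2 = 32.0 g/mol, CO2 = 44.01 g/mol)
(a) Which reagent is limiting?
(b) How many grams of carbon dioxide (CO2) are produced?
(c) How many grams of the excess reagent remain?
(a) O2, (b) 30.81 g, (c) 38.98 g

Moles of CH4 = 50.21 g ÷ 16.04 g/mol = 3.1303 mol
Moles of O2 = 44.8 g ÷ 32.0 g/mol = 1.4 mol
Moles ÷ coefficient: CH4: 3.1303/1 = 3.13, O2: 1.4/2 = 0.7
(a) O2 has the smaller value, so O2 is the limiting reagent.
(b) Moles of CO2 = 1.4 mol O2 × (1/2) = 0.7 mol; mass = 0.7 mol × 44.01 g/mol = 30.81 g
(c) CH4 consumed = 1.4 × (1/2) = 0.7 mol; remaining = 3.1303 − 0.7 = 2.4303 mol; mass = 2.4303 mol × 16.04 g/mol = 38.98 g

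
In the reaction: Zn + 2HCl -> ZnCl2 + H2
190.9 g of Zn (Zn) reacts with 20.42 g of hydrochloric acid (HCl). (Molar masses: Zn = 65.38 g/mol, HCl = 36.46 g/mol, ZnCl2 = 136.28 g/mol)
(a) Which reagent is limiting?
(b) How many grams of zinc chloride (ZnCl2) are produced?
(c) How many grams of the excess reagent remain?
(a) HCl, (b) 38.16 g, (c) 172.6 g

Moles of Zn = 190.9 g ÷ 65.38 g/mol = 2.91985 mol
Moles of HCl = 20.42 g ÷ 36.46 g/mol = 0.560066 mol
Moles ÷ coefficient: Zn: 2.91985/1 = 2.92, HCl: 0.560066/2 = 0.28
(a) HCl has the smaller value, so HCl is the limiting reagent.
(b) Moles of ZnCl2 = 0.560066 mol HCl × (1/2) = 0.280033 mol; mass = 0.280033 mol × 136.28 g/mol = 38.16 g
(c) Zn consumed = 0.560066 × (1/2) = 0.280033 mol; remaining = 2.91985 − 0.280033 = 2.63982 mol; mass = 2.63982 mol × 65.38 g/mol = 172.6 g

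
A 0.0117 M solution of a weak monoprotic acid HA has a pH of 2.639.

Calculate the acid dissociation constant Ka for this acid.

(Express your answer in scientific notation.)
K_a = 5.61e-04

[H⁺] = 10^(−pH) = 10^(−2.639) = 2.296e-03 M. For HA ⇌ H⁺ + A⁻, Ka = x²/(C − x) = (2.296e-03)²/(0.0117 − 2.296e-03) = 5.61e-04.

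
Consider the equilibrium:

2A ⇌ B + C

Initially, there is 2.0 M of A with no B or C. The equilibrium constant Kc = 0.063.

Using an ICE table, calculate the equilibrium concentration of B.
[B] = 0.334 M

ICE: [A] = 2.0 − 2x, [B] = [C] = x.
Kc = x²/(2.0 − 2x)² = 0.063 ⇒ √Kc = x/(2.0 − 2x).
x = √0.063·2.0/(1 + 2√0.063) = 0.251·2.0/1.502 = 0.33422.
[B] = x = 0.334 M.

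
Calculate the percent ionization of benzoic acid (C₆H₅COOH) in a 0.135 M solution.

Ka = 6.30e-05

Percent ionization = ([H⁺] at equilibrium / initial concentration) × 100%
Percent ionization = 2.14%

Let x = [H⁺]. Ka = x²/(C - x) ⇒ x² + (6.30e-05)x - (6.30e-05)(0.135) = 0. x = 2.8850e-03. Percent = (2.8850e-03/0.135) × 100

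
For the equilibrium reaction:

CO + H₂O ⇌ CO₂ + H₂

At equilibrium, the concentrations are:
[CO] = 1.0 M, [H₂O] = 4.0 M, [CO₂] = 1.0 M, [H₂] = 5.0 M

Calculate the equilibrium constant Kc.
K_c = 1.2500

Kc = ([CO₂] × [H₂]) / ([CO] × [H₂O])
   = ((1.0)·(5.0)) / ((1.0)·(4.0))
   = 5 / 4 = 1.2500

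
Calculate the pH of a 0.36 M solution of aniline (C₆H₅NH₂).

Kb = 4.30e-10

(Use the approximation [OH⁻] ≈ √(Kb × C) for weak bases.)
pH = 9.09

[OH⁻] = √(Kb × C) = √(4.30e-10 × 0.36) = 1.2442e-05. pOH = 4.91, pH = 14 - pOH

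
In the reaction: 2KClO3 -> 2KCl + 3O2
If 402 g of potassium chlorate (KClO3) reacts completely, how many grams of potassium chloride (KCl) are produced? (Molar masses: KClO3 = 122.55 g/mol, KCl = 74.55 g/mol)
Moles of KClO3 = 402 g ÷ 122.55 g/mol = 3.28029 mol
Mole ratio: 2 mol KCl / 2 mol KClO3
Moles of KCl = 3.28029 × (2/2) = 3.28029 mol
Mass of KCl = 3.28029 mol × 74.55 g/mol = 244.5 g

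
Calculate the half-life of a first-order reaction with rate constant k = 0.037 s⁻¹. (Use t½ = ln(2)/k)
18.73 s

t½ = ln(2)/k = 0.6931/0.037 = 18.73 s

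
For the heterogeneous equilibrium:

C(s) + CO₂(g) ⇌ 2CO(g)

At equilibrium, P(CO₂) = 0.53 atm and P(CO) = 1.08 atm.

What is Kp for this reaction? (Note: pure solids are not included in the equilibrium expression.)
K_p = 2.201

Solid C is excluded.
Kp = P(CO)²/P(CO₂) = (1.08)²/0.53 = 1.166/0.53 = 2.201.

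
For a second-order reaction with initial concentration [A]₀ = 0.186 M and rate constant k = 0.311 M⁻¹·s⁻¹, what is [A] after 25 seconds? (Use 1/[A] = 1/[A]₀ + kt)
0.0760 M

1/[A] = 1/[A]₀ + k·t = 1/0.186 + (0.311)·(25) = 5.3763 + 7.7750 = 13.1513
[A] = 1/13.1513 = 0.0760 M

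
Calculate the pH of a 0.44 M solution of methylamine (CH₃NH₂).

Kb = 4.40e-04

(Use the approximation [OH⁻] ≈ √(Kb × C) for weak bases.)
pH = 12.14

[OH⁻] = √(Kb × C) = √(4.40e-04 × 0.44) = 1.3914e-02. pOH = 1.86, pH = 14 - pOH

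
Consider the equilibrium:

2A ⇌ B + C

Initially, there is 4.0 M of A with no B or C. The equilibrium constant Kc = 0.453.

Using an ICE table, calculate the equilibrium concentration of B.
[B] = 1.148 M

ICE: [A] = 4.0 − 2x, [B] = [C] = x.
Kc = x²/(4.0 − 2x)² = 0.453 ⇒ √Kc = x/(4.0 − 2x).
x = √0.453·4.0/(1 + 2√0.453) = 0.67305·4.0/2.3461 = 1.1475.
[B] = x = 1.148 M.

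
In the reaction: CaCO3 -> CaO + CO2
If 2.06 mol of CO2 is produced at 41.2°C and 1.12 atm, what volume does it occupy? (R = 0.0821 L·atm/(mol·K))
T = 41.2°C + 273.15 = 314.35 K
V = nRT/P = (2.06 × 0.0821 × 314.35) / 1.12
V = 47.47 L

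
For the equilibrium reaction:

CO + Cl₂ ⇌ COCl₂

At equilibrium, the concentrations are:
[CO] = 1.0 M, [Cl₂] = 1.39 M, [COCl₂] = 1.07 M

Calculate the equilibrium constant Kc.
K_c = 0.7698

Kc = ([COCl₂]) / ([CO] × [Cl₂])
   = ((1.07)) / ((1.0)·(1.39))
   = 1.07 / 1.39 = 0.7698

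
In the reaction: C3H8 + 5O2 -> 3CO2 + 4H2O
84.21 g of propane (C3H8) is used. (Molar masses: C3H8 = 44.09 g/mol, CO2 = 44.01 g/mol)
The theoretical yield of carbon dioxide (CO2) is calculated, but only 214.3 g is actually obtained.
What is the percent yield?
Moles of C3H8 = 84.21 g ÷ 44.09 g/mol = 1.90996 mol
Mole ratio: 3 mol CO2 / 1 mol C3H8
Moles of CO2 = 1.90996 × (3/1) = 5.72987 mol
Theoretical yield = 5.72987 mol × 44.01 g/mol = 252.17 g
Actual yield = 214.3 g
Percent yield = (214.3 / 252.17) × 100% = 85.0%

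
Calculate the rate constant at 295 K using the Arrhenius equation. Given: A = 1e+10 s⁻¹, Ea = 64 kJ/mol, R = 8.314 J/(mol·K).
4.65e-02 s⁻¹

k = A·exp(-Ea/(R·T)) = 1e+10·exp(-64000/(8.314·295)) = 1e+10·exp(-26.0944) = 1e+10·4.6487e-12 = 4.65e-02 s⁻¹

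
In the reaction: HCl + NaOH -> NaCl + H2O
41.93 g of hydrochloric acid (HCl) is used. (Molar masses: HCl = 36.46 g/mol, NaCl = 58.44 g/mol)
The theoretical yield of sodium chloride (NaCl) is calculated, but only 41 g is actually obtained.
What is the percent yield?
Moles of HCl = 41.93 g ÷ 36.46 g/mol = 1.15003 mol
Mole ratio: 1 mol NaCl / 1 mol HCl
Moles of NaCl = 1.15003 × (1/1) = 1.15003 mol
Theoretical yield = 1.15003 mol × 58.44 g/mol = 67.208 g
Actual yield = 41 g
Percent yield = (41 / 67.208) × 100% = 61.0%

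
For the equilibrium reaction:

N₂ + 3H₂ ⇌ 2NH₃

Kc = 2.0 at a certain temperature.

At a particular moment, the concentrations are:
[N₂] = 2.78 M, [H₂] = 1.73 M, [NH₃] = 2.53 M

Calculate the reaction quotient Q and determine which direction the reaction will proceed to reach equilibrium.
Q = 0.445, Q < K, reaction proceeds forward (toward products)

Q = ([NH₃]^2) / ([N₂] × [H₂]^3)
  = ((2.53)^2) / ((2.78)·(1.73)^3) = 6.4009/14.394 = 0.4447
Since Q = 0.4447 < Kc = 2.0, the reaction proceeds forward (toward products) to reach equilibrium.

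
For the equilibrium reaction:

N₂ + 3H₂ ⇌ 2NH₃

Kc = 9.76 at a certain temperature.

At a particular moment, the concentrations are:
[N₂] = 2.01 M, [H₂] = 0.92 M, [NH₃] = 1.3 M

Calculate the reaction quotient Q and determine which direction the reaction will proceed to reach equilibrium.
Q = 1.080, Q < K, reaction proceeds forward (toward products)

Q = ([NH₃]^2) / ([N₂] × [H₂]^3)
  = ((1.3)^2) / ((2.01)·(0.92)^3) = 1.69/1.5652 = 1.08
Since Q = 1.08 < Kc = 9.76, the reaction proceeds forward (toward products) to reach equilibrium.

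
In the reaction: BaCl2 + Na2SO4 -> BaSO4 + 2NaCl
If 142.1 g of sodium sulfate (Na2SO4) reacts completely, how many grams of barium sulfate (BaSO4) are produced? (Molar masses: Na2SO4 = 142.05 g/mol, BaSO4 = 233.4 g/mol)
Moles of Na2SO4 = 142.1 g ÷ 142.05 g/mol = 1.00035 mol
Mole ratio: 1 mol BaSO4 / 1 mol Na2SO4
Moles of BaSO4 = 1.00035 × (1/1) = 1.00035 mol
Mass of BaSO4 = 1.00035 mol × 233.4 g/mol = 233.5 g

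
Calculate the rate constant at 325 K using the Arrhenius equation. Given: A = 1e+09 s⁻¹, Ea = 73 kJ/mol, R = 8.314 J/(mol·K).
1.85e-03 s⁻¹

k = A·exp(-Ea/(R·T)) = 1e+09·exp(-73000/(8.314·325)) = 1e+09·exp(-27.0165) = 1e+09·1.8487e-12 = 1.85e-03 s⁻¹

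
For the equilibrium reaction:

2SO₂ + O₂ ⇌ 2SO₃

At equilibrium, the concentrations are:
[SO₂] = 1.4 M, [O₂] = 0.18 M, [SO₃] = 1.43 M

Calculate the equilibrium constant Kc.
K_c = 5.7962

Kc = ([SO₃]^2) / ([SO₂]^2 × [O₂])
   = ((1.43)^2) / ((1.4)^2·(0.18))
   = 2.0449 / 0.3528 = 5.7962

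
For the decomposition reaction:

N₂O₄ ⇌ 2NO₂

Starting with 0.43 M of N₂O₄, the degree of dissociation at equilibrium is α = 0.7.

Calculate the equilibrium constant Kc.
K_c = 2.8093

x = α·[A]₀ = 0.7 × 0.43 = 0.301 M dissociated.
At eq: [N₂O₄] = 0.43 − 0.301 = 0.129 M; [NO₂] = 2x = 0.602 M.
Kc = [NO₂]²/[N₂O₄] = (0.602)²/0.129 = 2.809.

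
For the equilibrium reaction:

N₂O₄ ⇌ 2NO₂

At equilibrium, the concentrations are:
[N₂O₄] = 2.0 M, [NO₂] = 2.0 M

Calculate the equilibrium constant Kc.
K_c = 2.0000

Kc = ([NO₂]^2) / ([N₂O₄])
   = ((2.0)^2) / ((2.0))
   = 4 / 2 = 2.0000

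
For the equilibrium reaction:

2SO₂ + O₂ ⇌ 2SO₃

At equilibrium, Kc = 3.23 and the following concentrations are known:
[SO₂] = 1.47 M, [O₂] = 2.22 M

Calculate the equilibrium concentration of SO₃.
[SO₃] = 3.9364 M

Kc = ([SO₃]^2) / ([SO₂]^2 × [O₂]) = 3.23
[SO₃]^2 = Kc · (reactant terms)/(other product terms) = 3.23 · 4.7972 / 1 = 15.495
[SO₃] = (15.495)^(1/2) = 3.9364 M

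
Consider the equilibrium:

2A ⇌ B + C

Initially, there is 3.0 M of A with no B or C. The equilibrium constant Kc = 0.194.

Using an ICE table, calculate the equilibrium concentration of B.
[B] = 0.703 M

ICE: [A] = 3.0 − 2x, [B] = [C] = x.
Kc = x²/(3.0 − 2x)² = 0.194 ⇒ √Kc = x/(3.0 − 2x).
x = √0.194·3.0/(1 + 2√0.194) = 0.44045·3.0/1.8809 = 0.70251.
[B] = x = 0.703 M.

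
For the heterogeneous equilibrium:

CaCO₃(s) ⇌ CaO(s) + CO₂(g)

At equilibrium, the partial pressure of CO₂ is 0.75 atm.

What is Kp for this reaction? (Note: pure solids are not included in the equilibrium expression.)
K_p = 0.75

Solids (CaCO₃, CaO) have activity 1 and are excluded.
Kp = P(CO₂) = 0.75.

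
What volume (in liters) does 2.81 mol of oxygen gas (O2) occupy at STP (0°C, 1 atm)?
At STP, 1 mol of gas occupies 22.4 L
Volume = 2.81 mol × 22.4 L/mol = 62.94 L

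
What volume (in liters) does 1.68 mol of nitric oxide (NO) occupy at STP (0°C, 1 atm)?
At STP, 1 mol of gas occupies 22.4 L
Volume = 1.68 mol × 22.4 L/mol = 37.63 L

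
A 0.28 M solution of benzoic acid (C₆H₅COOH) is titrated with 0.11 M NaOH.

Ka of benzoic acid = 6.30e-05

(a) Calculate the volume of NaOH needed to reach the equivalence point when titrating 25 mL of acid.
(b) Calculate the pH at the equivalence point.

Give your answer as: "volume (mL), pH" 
V = 63.6 mL, pH = 8.55

(a) At equivalence: moles acid = moles base.
moles acid = 0.28 × 0.025 = 0.007 mol; V_NaOH = 0.007/0.11 = 0.06364 L = 63.6 mL.
(b) At equivalence, all acid → conjugate base A⁻ at [A⁻] = 0.007/0.08864 = 0.07897 M.
Kb = Kw/Ka = 1.0e-14/6.30e-05 = 1.587e-10; [OH⁻] = √(Kb·[A⁻]) = 3.541e-06; pOH = 5.45; pH = 14 − pOH = 8.55.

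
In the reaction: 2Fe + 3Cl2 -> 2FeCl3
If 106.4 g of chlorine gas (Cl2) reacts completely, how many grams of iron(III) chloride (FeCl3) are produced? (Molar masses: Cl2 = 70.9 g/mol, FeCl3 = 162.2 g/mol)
Moles of Cl2 = 106.4 g ÷ 70.9 g/mol = 1.50071 mol
Mole ratio: 2 mol FeCl3 / 3 mol Cl2
Moles of FeCl3 = 1.50071 × (2/3) = 1.00047 mol
Mass of FeCl3 = 1.00047 mol × 162.2 g/mol = 162.3 g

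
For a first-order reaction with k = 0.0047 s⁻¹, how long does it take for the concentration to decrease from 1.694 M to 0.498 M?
260.48 s

From ln[A] = ln[A]₀ - k·t: t = ln([A]₀/[A])/k = ln(1.694/0.498)/0.0047 = ln(3.4016)/0.0047 = 1.2242/0.0047 = 260.48 s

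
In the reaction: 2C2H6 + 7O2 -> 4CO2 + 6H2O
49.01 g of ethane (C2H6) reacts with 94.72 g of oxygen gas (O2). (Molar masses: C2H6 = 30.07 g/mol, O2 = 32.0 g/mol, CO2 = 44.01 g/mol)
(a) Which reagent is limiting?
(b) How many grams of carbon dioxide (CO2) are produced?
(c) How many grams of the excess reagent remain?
(a) O2, (b) 74.44 g, (c) 23.58 g

Moles of C2H6 = 49.01 g ÷ 30.07 g/mol = 1.62986 mol
Moles of O2 = 94.72 g ÷ 32.0 g/mol = 2.96 mol
Moles ÷ coefficient: C2H6: 1.62986/2 = 0.8149, O2: 2.96/7 = 0.4229
(a) O2 has the smaller value, so O2 is the limiting reagent.
(b) Moles of CO2 = 2.96 mol O2 × (4/7) = 1.69143 mol; mass = 1.69143 mol × 44.01 g/mol = 74.44 g
(c) C2H6 consumed = 2.96 × (2/7) = 0.845714 mol; remaining = 1.62986 − 0.845714 = 0.784149 mol; mass = 0.784149 mol × 30.07 g/mol = 23.58 g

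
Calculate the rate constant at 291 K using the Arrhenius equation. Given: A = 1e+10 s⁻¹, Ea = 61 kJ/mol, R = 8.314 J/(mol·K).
1.12e-01 s⁻¹

k = A·exp(-Ea/(R·T)) = 1e+10·exp(-61000/(8.314·291)) = 1e+10·exp(-25.2131) = 1e+10·1.1222e-11 = 1.12e-01 s⁻¹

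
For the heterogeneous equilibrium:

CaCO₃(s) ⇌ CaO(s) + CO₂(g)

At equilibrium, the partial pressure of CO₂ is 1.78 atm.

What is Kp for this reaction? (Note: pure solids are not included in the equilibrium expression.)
K_p = 1.78

Solids (CaCO₃, CaO) have activity 1 and are excluded.
Kp = P(CO₂) = 1.78.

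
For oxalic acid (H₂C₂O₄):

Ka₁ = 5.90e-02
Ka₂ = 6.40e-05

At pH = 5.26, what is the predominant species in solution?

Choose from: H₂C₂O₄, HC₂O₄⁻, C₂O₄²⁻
C₂O₄²⁻

pKa1 = 1.23, pKa2 = 4.19. Each pKa is the crossover between adjacent species; pH = 5.26 lies in the region where C₂O₄²⁻ predominates.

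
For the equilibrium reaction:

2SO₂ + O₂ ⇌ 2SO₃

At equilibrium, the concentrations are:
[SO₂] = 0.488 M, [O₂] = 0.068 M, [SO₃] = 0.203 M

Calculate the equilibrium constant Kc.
K_c = 2.5447

Kc = ([SO₃]^2) / ([SO₂]^2 × [O₂])
   = ((0.203)^2) / ((0.488)^2·(0.068))
   = 0.041209 / 0.016194 = 2.5447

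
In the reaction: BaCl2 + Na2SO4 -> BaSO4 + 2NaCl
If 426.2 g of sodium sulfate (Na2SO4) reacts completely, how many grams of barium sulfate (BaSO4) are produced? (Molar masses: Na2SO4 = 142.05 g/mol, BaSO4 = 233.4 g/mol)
Moles of Na2SO4 = 426.2 g ÷ 142.05 g/mol = 3.00035 mol
Mole ratio: 1 mol BaSO4 / 1 mol Na2SO4
Moles of BaSO4 = 3.00035 × (1/1) = 3.00035 mol
Mass of BaSO4 = 3.00035 mol × 233.4 g/mol = 700.3 g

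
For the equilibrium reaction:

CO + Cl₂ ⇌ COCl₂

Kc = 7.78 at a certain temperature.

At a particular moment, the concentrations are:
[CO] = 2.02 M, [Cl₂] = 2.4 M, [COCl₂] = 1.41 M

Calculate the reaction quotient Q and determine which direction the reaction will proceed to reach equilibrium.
Q = 0.291, Q < K, reaction proceeds forward (toward products)

Q = ([COCl₂]) / ([CO] × [Cl₂])
  = ((1.41)) / ((2.02)·(2.4)) = 1.41/4.848 = 0.2908
Since Q = 0.2908 < Kc = 7.78, the reaction proceeds forward (toward products) to reach equilibrium.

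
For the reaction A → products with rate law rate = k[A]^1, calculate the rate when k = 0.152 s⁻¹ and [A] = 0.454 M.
0.06901 M/s

rate = k·[A]^1 = 0.152·(0.454)^1 = 0.152·0.454 = 0.06901 M/s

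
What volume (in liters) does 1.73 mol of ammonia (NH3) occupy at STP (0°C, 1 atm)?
At STP, 1 mol of gas occupies 22.4 L
Volume = 1.73 mol × 22.4 L/mol = 38.75 L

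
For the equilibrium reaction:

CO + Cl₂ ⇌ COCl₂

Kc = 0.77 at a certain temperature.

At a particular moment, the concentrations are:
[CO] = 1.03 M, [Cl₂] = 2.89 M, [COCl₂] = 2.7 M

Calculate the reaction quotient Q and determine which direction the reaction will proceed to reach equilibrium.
Q = 0.907, Q > K, reaction proceeds reverse (toward reactants)

Q = ([COCl₂]) / ([CO] × [Cl₂])
  = ((2.7)) / ((1.03)·(2.89)) = 2.7/2.9767 = 0.907
Since Q = 0.907 > Kc = 0.77, the reaction proceeds reverse (toward reactants) to reach equilibrium.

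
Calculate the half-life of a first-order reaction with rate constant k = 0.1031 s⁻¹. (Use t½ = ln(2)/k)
6.72 s

t½ = ln(2)/k = 0.6931/0.1031 = 6.72 s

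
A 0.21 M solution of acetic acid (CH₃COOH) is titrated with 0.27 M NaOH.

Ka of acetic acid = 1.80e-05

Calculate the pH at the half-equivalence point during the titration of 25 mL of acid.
pH = pKa = 4.74

At the half-equivalence point, [HA] = [A⁻], so by Henderson–Hasselbalch pH = pKa + log(1) = pKa.
pKa = −log(1.80e-05) = 4.74.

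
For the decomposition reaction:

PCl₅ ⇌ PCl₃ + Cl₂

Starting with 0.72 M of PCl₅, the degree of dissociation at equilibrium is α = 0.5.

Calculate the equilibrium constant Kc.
K_c = 0.3600

x = α·[A]₀ = 0.5 × 0.72 = 0.36 M dissociated.
At eq: [PCl₅] = 0.72 − 0.36 = 0.36 M; [PCl₃] = [Cl₂] = x = 0.36 M.
Kc = [PCl₃][Cl₂]/[PCl₅] = (0.36)²/0.36 = 0.36.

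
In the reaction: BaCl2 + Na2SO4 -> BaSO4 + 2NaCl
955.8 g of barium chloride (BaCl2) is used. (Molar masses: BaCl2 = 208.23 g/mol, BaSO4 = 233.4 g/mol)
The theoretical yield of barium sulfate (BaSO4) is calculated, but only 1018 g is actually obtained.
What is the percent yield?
Moles of BaCl2 = 955.8 g ÷ 208.23 g/mol = 4.59012 mol
Mole ratio: 1 mol BaSO4 / 1 mol BaCl2
Moles of BaSO4 = 4.59012 × (1/1) = 4.59012 mol
Theoretical yield = 4.59012 mol × 233.4 g/mol = 1071.3 g
Actual yield = 1018 g
Percent yield = (1018 / 1071.3) × 100% = 95.0%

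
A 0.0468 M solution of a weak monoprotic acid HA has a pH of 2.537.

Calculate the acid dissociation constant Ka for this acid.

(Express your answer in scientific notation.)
K_a = 1.92e-04

[H⁺] = 10^(−pH) = 10^(−2.537) = 2.904e-03 M. For HA ⇌ H⁺ + A⁻, Ka = x²/(C − x) = (2.904e-03)²/(0.0468 − 2.904e-03) = 1.92e-04.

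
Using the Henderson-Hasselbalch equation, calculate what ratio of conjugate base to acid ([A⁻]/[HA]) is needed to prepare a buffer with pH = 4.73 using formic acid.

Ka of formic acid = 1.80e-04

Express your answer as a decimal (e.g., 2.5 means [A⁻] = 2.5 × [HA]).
[A⁻]/[HA] = 9.667

pKa = −log(1.80e-04) = 3.7447. pH = pKa + log([A⁻]/[HA]). 4.73 = 3.7447 + log(ratio). log(ratio) = 4.73 − 3.7447 = 0.9853. ratio = 10^(0.9853) = 9.667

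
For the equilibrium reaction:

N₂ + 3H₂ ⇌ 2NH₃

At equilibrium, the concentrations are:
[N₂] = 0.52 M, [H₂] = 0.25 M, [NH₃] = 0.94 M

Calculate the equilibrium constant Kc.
K_c = 1.09e+02

Kc = ([NH₃]^2) / ([N₂] × [H₂]^3)
   = ((0.94)^2) / ((0.52)·(0.25)^3)
   = 0.8836 / 0.008125 = 1.09e+02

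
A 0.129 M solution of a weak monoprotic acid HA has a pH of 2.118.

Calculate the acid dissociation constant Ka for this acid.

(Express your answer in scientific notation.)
K_a = 4.78e-04

[H⁺] = 10^(−pH) = 10^(−2.118) = 7.621e-03 M. For HA ⇌ H⁺ + A⁻, Ka = x²/(C − x) = (7.621e-03)²/(0.129 − 7.621e-03) = 4.78e-04.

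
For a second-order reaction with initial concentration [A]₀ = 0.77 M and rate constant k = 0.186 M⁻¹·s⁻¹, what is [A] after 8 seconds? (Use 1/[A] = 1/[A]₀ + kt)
0.3588 M

1/[A] = 1/[A]₀ + k·t = 1/0.77 + (0.186)·(8) = 1.2987 + 1.4880 = 2.7867
[A] = 1/2.7867 = 0.3588 M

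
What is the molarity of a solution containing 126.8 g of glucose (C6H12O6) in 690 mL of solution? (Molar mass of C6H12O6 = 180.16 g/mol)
Moles of C6H12O6 = 126.8 g ÷ 180.16 g/mol = 0.703819 mol
Volume = 690 mL = 0.69 L
Molarity = 0.703819 mol ÷ 0.69 L = 1.02 M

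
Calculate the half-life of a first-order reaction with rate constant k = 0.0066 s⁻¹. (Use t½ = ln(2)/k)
105.02 s

t½ = ln(2)/k = 0.6931/0.0066 = 105.02 s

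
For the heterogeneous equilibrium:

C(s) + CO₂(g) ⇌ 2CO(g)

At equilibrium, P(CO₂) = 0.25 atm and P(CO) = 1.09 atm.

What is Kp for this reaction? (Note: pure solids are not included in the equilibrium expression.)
K_p = 4.752

Solid C is excluded.
Kp = P(CO)²/P(CO₂) = (1.09)²/0.25 = 1.188/0.25 = 4.752.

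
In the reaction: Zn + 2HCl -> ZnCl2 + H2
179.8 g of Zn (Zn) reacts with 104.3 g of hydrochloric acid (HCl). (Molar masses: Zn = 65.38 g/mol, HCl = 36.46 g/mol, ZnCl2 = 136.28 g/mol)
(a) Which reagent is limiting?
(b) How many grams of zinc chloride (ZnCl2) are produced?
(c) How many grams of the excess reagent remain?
(a) HCl, (b) 194.9 g, (c) 86.28 g

Moles of Zn = 179.8 g ÷ 65.38 g/mol = 2.75008 mol
Moles of HCl = 104.3 g ÷ 36.46 g/mol = 2.86067 mol
Moles ÷ coefficient: Zn: 2.75008/1 = 2.75, HCl: 2.86067/2 = 1.43
(a) HCl has the smaller value, so HCl is the limiting reagent.
(b) Moles of ZnCl2 = 2.86067 mol HCl × (1/2) = 1.43033 mol; mass = 1.43033 mol × 136.28 g/mol = 194.9 g
(c) Zn consumed = 2.86067 × (1/2) = 1.43033 mol; remaining = 2.75008 − 1.43033 = 1.31974 mol; mass = 1.31974 mol × 65.38 g/mol = 86.28 g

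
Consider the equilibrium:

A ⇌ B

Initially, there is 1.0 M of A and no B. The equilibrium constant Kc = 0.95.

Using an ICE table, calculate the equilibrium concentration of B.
[B] = 0.487 M

ICE: [A] = 1.0 − x, [B] = x.
Kc = x/(1.0 − x) = 0.95 ⇒ x = 0.95·1.0/(1 + 0.95) = 0.95/1.95 = 0.4872.
[B] = x = 0.487 M.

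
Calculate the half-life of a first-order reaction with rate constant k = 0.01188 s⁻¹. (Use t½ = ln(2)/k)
58.35 s

t½ = ln(2)/k = 0.6931/0.01188 = 58.35 s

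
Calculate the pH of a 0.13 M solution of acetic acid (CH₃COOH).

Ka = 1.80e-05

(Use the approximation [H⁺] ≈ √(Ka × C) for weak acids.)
pH = 2.82

[H⁺] = √(Ka × C) = √(1.80e-05 × 0.13) = 1.5297e-03. pH = -log(1.5297e-03)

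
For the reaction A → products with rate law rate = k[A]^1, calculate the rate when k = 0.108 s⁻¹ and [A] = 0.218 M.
0.02354 M/s

rate = k·[A]^1 = 0.108·(0.218)^1 = 0.108·0.218 = 0.02354 M/s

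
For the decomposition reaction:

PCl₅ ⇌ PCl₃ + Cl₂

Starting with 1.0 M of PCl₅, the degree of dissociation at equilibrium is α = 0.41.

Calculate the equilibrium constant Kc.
K_c = 0.2849

x = α·[A]₀ = 0.41 × 1.0 = 0.41 M dissociated.
At eq: [PCl₅] = 1.0 − 0.41 = 0.59 M; [PCl₃] = [Cl₂] = x = 0.41 M.
Kc = [PCl₃][Cl₂]/[PCl₅] = (0.41)²/0.59 = 0.2849.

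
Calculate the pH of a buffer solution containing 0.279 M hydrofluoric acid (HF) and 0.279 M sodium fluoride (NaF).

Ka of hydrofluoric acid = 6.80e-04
pH = 3.17

pKa = -log(6.80e-04) = 3.17. pH = pKa + log([A⁻]/[HA]) = 3.17 + log(0.279/0.279)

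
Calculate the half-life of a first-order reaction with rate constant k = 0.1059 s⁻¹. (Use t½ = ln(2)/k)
6.55 s

t½ = ln(2)/k = 0.6931/0.1059 = 6.55 s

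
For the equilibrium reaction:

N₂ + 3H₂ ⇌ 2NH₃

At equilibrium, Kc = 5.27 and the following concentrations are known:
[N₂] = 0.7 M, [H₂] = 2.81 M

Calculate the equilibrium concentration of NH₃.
[NH₃] = 9.0472 M

Kc = ([NH₃]^2) / ([N₂] × [H₂]^3) = 5.27
[NH₃]^2 = Kc · (reactant terms)/(other product terms) = 5.27 · 15.532 / 1 = 81.852
[NH₃] = (81.852)^(1/2) = 9.0472 M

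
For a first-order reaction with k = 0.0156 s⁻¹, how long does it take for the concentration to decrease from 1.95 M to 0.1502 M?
164.33 s

From ln[A] = ln[A]₀ - k·t: t = ln([A]₀/[A])/k = ln(1.95/0.1502)/0.0156 = ln(12.9827)/0.0156 = 2.5636/0.0156 = 164.33 s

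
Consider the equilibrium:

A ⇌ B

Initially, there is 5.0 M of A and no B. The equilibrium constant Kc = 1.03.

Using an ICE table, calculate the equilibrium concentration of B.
[B] = 2.537 M

ICE: [A] = 5.0 − x, [B] = x.
Kc = x/(5.0 − x) = 1.03 ⇒ x = 1.03·5.0/(1 + 1.03) = 5.15/2.03 = 2.537.
[B] = x = 2.537 M.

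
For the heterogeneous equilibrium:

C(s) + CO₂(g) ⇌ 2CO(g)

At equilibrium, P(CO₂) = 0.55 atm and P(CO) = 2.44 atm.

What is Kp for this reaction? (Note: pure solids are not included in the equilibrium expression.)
K_p = 10.825

Solid C is excluded.
Kp = P(CO)²/P(CO₂) = (2.44)²/0.55 = 5.954/0.55 = 10.825.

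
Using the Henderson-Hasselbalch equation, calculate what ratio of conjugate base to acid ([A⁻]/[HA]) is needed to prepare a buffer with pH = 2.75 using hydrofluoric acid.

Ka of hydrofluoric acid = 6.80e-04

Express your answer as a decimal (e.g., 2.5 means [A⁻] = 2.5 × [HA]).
[A⁻]/[HA] = 0.382

pKa = −log(6.80e-04) = 3.1675. pH = pKa + log([A⁻]/[HA]). 2.75 = 3.1675 + log(ratio). log(ratio) = 2.75 − 3.1675 = -0.4175. ratio = 10^(-0.4175) = 0.382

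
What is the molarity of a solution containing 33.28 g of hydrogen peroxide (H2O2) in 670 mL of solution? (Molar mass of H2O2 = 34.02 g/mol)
Moles of H2O2 = 33.28 g ÷ 34.02 g/mol = 0.978248 mol
Volume = 670 mL = 0.67 L
Molarity = 0.978248 mol ÷ 0.67 L = 1.46 M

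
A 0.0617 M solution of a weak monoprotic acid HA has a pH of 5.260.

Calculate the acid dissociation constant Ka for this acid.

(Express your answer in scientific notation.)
K_a = 4.90e-10

[H⁺] = 10^(−pH) = 10^(−5.260) = 5.495e-06 M. For HA ⇌ H⁺ + A⁻, Ka = x²/(C − x) = (5.495e-06)²/(0.0617 − 5.495e-06) = 4.90e-10.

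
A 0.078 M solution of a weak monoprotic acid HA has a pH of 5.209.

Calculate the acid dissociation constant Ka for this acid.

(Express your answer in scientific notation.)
K_a = 4.90e-10

[H⁺] = 10^(−pH) = 10^(−5.209) = 6.180e-06 M. For HA ⇌ H⁺ + A⁻, Ka = x²/(C − x) = (6.180e-06)²/(0.078 − 6.180e-06) = 4.90e-10.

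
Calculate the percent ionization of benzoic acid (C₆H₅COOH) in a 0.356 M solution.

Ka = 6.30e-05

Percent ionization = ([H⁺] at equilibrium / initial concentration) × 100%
Percent ionization = 1.32%

Let x = [H⁺]. Ka = x²/(C - x) ⇒ x² + (6.30e-05)x - (6.30e-05)(0.356) = 0. x = 4.7044e-03. Percent = (4.7044e-03/0.356) × 100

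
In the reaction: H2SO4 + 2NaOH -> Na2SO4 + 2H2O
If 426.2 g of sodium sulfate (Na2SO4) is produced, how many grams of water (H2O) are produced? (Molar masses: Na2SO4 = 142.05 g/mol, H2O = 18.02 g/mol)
Moles of Na2SO4 = 426.2 g ÷ 142.05 g/mol = 3.00035 mol
Mole ratio: 2 mol H2O / 1 mol Na2SO4
Moles of H2O = 3.00035 × (2/1) = 6.0007 mol
Mass of H2O = 6.0007 mol × 18.02 g/mol = 108.1 g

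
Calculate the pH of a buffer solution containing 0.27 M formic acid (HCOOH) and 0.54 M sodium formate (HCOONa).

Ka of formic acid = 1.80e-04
pH = 4.05

pKa = -log(1.80e-04) = 3.74. pH = pKa + log([A⁻]/[HA]) = 3.74 + log(0.54/0.27)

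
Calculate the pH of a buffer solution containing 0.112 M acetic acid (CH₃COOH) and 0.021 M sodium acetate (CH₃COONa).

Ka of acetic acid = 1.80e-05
pH = 4.02

pKa = -log(1.80e-05) = 4.74. pH = pKa + log([A⁻]/[HA]) = 4.74 + log(0.021/0.112)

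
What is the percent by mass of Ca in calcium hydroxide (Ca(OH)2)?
Mass of Ca in formula = 40.08 × 1 = 40.08 g/mol
Molar mass = 74.1 g/mol
% Ca = (40.08/74.1) × 100% = 54.09%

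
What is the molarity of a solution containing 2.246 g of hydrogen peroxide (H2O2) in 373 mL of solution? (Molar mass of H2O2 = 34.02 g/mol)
Moles of H2O2 = 2.246 g ÷ 34.02 g/mol = 0.06602 mol
Volume = 373 mL = 0.373 L
Molarity = 0.06602 mol ÷ 0.373 L = 0.177 M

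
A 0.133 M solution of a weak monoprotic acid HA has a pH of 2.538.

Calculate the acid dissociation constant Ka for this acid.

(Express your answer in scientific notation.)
K_a = 6.45e-05

[H⁺] = 10^(−pH) = 10^(−2.538) = 2.897e-03 M. For HA ⇌ H⁺ + A⁻, Ka = x²/(C − x) = (2.897e-03)²/(0.133 − 2.897e-03) = 6.45e-05.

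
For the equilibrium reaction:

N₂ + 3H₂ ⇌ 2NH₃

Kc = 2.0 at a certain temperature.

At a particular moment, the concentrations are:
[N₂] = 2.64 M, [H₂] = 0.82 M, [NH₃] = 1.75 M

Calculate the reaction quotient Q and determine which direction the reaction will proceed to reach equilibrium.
Q = 2.104, Q > K, reaction proceeds reverse (toward reactants)

Q = ([NH₃]^2) / ([N₂] × [H₂]^3)
  = ((1.75)^2) / ((2.64)·(0.82)^3) = 3.0625/1.4556 = 2.104
Since Q = 2.104 > Kc = 2.0, the reaction proceeds reverse (toward reactants) to reach equilibrium.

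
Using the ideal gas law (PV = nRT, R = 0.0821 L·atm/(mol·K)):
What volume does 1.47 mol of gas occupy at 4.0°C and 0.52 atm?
T = 4.0°C + 273.15 = 277.15 K
V = nRT/P = (1.47 × 0.0821 × 277.15) / 0.52
V = 64.32 L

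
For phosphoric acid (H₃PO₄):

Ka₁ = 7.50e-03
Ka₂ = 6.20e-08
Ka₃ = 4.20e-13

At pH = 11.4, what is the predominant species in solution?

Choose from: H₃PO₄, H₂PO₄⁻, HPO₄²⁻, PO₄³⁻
HPO₄²⁻

pKa1 = 2.12, pKa2 = 7.21, pKa3 = 12.38. Each pKa is the crossover between adjacent species; pH = 11.4 lies in the region where HPO₄²⁻ predominates.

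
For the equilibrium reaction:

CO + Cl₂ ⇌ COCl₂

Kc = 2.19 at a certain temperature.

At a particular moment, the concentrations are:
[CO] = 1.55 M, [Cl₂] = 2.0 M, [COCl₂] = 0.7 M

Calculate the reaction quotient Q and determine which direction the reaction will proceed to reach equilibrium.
Q = 0.226, Q < K, reaction proceeds forward (toward products)

Q = ([COCl₂]) / ([CO] × [Cl₂])
  = ((0.7)) / ((1.55)·(2.0)) = 0.7/3.1 = 0.2258
Since Q = 0.2258 < Kc = 2.19, the reaction proceeds forward (toward products) to reach equilibrium.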